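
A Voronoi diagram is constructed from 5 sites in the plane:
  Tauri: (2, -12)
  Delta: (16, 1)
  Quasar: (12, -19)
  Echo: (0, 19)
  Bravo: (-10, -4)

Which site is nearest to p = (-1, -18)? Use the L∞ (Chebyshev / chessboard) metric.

d(p, Tauri) = max(3, 6) = 6
d(p, Delta) = max(17, 19) = 19
d(p, Quasar) = max(13, 1) = 13
d(p, Echo) = max(1, 37) = 37
d(p, Bravo) = max(9, 14) = 14
Tauri is nearest.

Tauri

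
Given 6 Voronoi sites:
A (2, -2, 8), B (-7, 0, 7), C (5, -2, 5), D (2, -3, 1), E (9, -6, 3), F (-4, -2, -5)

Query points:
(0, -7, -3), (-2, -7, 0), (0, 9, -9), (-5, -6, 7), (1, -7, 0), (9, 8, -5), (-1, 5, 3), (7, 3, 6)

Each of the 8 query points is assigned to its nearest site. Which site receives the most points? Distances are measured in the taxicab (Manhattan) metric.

D

(0, -7, -3) — d to each: A:18, B:24, C:18, D:10, E:16, F:11 → nearest is D
(-2, -7, 0) — d to each: A:17, B:19, C:17, D:9, E:15, F:12 → nearest is D
(0, 9, -9) — d to each: A:30, B:32, C:30, D:24, E:36, F:19 → nearest is F
(-5, -6, 7) — d to each: A:12, B:8, C:16, D:16, E:18, F:17 → nearest is B
(1, -7, 0) — d to each: A:14, B:22, C:14, D:6, E:12, F:15 → nearest is D
(9, 8, -5) — d to each: A:30, B:36, C:24, D:24, E:22, F:23 → nearest is E
(-1, 5, 3) — d to each: A:15, B:15, C:15, D:13, E:21, F:18 → nearest is D
(7, 3, 6) — d to each: A:12, B:18, C:8, D:16, E:14, F:27 → nearest is C
Tally — B:1, C:1, D:4, E:1, F:1. D captures the most (4).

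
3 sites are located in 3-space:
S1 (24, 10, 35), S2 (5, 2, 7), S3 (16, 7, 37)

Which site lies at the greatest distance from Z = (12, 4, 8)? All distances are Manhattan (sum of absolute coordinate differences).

S1

d(Z,S1) = |12−24| + |4−10| + |8−35| = 12 + 6 + 27 = 45
d(Z,S2) = |12−5| + |4−2| + |8−7| = 7 + 2 + 1 = 10
d(Z,S3) = |12−16| + |4−7| + |8−37| = 4 + 3 + 29 = 36
The largest is to S1.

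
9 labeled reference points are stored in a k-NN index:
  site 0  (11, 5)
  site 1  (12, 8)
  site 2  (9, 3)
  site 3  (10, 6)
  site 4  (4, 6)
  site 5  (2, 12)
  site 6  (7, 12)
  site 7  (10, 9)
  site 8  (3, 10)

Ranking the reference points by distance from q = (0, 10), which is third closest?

site 4

Since √ is increasing, it suffices to compare squared distances:
d²(q, site 0) = (0−11)² + (10−5)² = 121 + 25 = 146
d²(q, site 1) = (0−12)² + (10−8)² = 144 + 4 = 148
d²(q, site 2) = (0−9)² + (10−3)² = 81 + 49 = 130
d²(q, site 3) = (0−10)² + (10−6)² = 100 + 16 = 116
d²(q, site 4) = (0−4)² + (10−6)² = 16 + 16 = 32
d²(q, site 5) = (0−2)² + (10−12)² = 4 + 4 = 8
d²(q, site 6) = (0−7)² + (10−12)² = 49 + 4 = 53
d²(q, site 7) = (0−10)² + (10−9)² = 100 + 1 = 101
d²(q, site 8) = (0−3)² + (10−10)² = 9 + 0 = 9
Sorted ascending: site 5, site 8, site 4, site 6, … — the third-nearest is site 4.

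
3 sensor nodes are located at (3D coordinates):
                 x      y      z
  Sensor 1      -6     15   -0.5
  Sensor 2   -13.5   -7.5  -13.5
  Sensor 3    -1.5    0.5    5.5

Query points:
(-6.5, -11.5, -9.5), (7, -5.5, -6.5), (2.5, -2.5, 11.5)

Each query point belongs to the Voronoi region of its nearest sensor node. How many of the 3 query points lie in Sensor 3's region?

2

(-6.5, -11.5, -9.5) — d² to each: Sensor 1:783.5, Sensor 2:81, Sensor 3:394 → nearest is Sensor 2
(7, -5.5, -6.5) — d² to each: Sensor 1:625.25, Sensor 2:473.25, Sensor 3:252.25 → nearest is Sensor 3
(2.5, -2.5, 11.5) — d² to each: Sensor 1:522.5, Sensor 2:906, Sensor 3:61 → nearest is Sensor 3
2 of the 3 points have Sensor 3 as nearest.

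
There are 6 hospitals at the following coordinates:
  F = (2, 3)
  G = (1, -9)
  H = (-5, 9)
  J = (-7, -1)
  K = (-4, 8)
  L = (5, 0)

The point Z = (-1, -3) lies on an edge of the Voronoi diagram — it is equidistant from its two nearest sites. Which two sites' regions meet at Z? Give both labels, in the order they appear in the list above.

G and J

Squared distances from Z to each site:
|ZF|² = 9 + 36 = 45
|ZG|² = 4 + 36 = 40
|ZH|² = 16 + 144 = 160
|ZJ|² = 36 + 4 = 40
|ZK|² = 9 + 121 = 130
|ZL|² = 36 + 9 = 45
Z is equidistant from G and J (both at squared distance 40), and every other site is strictly farther — so Z lies on the G–J Voronoi edge.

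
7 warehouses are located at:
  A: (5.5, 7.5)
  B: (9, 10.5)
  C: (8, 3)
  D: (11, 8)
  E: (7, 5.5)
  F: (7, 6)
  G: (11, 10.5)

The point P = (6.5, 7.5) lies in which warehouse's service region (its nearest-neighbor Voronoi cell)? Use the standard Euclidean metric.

Squared Euclidean distances:
|PA|² = (6.5−5.5)² + (7.5−7.5)² = 1 + 0 = 1
|PB|² = (6.5−9)² + (7.5−10.5)² = 6.25 + 9 = 15.25
|PC|² = (6.5−8)² + (7.5−3)² = 2.25 + 20.25 = 22.5
|PD|² = (6.5−11)² + (7.5−8)² = 20.25 + 0.25 = 20.5
|PE|² = (6.5−7)² + (7.5−5.5)² = 0.25 + 4 = 4.25
|PF|² = (6.5−7)² + (7.5−6)² = 0.25 + 2.25 = 2.5
|PG|² = (6.5−11)² + (7.5−10.5)² = 20.25 + 9 = 29.25
A is nearest.

A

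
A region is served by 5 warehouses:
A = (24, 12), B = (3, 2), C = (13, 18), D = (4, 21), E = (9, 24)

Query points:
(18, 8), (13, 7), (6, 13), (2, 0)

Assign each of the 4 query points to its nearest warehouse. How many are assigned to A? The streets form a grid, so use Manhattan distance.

(18, 8) — d to each: A:10, B:21, C:15, D:27, E:25 → nearest is A
(13, 7) — d to each: A:16, B:15, C:11, D:23, E:21 → nearest is C
(6, 13) — d to each: A:19, B:14, C:12, D:10, E:14 → nearest is D
(2, 0) — d to each: A:34, B:3, C:29, D:23, E:31 → nearest is B
1 of the 4 points has A as nearest.

1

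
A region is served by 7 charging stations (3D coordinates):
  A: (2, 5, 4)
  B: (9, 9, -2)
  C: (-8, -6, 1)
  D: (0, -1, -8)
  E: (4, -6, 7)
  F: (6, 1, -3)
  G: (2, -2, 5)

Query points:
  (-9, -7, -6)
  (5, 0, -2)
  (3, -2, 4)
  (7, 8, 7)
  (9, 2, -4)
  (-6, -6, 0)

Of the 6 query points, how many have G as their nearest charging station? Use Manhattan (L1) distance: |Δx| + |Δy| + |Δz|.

(-9, -7, -6) — d to each: A:33, B:38, C:9, D:17, E:27, F:26, G:27 → nearest is C
(5, 0, -2) — d to each: A:14, B:13, C:22, D:12, E:16, F:3, G:12 → nearest is F
(3, -2, 4) — d to each: A:8, B:23, C:18, D:16, E:8, F:13, G:2 → nearest is G
(7, 8, 7) — d to each: A:11, B:12, C:35, D:31, E:17, F:18, G:17 → nearest is A
(9, 2, -4) — d to each: A:18, B:9, C:30, D:16, E:24, F:5, G:20 → nearest is F
(-6, -6, 0) — d to each: A:23, B:32, C:3, D:19, E:17, F:22, G:17 → nearest is C
1 of the 6 points has G as nearest.

1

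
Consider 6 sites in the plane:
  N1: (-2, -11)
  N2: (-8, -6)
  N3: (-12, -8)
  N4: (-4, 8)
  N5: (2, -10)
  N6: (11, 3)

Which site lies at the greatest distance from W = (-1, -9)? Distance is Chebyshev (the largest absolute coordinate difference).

d(W,N1) = max(1, 2) = 2
d(W,N2) = max(7, 3) = 7
d(W,N3) = max(11, 1) = 11
d(W,N4) = max(3, 17) = 17
d(W,N5) = max(3, 1) = 3
d(W,N6) = max(12, 12) = 12
The largest is to N4.

N4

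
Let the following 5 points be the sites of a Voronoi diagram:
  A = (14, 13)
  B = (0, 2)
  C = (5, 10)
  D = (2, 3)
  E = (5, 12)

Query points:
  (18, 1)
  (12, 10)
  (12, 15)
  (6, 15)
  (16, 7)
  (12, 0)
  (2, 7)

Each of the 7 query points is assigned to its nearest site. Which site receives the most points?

(18, 1) — d² to each: A:160, B:325, C:250, D:260, E:290 → nearest is A
(12, 10) — d² to each: A:13, B:208, C:49, D:149, E:53 → nearest is A
(12, 15) — d² to each: A:8, B:313, C:74, D:244, E:58 → nearest is A
(6, 15) — d² to each: A:68, B:205, C:26, D:160, E:10 → nearest is E
(16, 7) — d² to each: A:40, B:281, C:130, D:212, E:146 → nearest is A
(12, 0) — d² to each: A:173, B:148, C:149, D:109, E:193 → nearest is D
(2, 7) — d² to each: A:180, B:29, C:18, D:16, E:34 → nearest is D
Tally — A:4, D:2, E:1. A captures the most (4).

A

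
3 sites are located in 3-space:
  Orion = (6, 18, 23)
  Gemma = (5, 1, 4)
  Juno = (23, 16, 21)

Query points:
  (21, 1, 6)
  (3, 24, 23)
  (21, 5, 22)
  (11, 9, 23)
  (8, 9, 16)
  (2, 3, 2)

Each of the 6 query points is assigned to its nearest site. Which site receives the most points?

(21, 1, 6) — d² to each: Orion:803, Gemma:260, Juno:454 → nearest is Gemma
(3, 24, 23) — d² to each: Orion:45, Gemma:894, Juno:468 → nearest is Orion
(21, 5, 22) — d² to each: Orion:395, Gemma:596, Juno:126 → nearest is Juno
(11, 9, 23) — d² to each: Orion:106, Gemma:461, Juno:197 → nearest is Orion
(8, 9, 16) — d² to each: Orion:134, Gemma:217, Juno:299 → nearest is Orion
(2, 3, 2) — d² to each: Orion:682, Gemma:17, Juno:971 → nearest is Gemma
Tally — Orion:3, Gemma:2, Juno:1. Orion captures the most (3).

Orion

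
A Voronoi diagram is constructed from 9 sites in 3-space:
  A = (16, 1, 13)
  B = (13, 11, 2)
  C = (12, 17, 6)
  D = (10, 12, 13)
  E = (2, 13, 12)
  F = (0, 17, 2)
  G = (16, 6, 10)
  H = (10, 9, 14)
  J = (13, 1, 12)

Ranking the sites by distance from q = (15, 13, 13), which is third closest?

Compare squared distances (the ordering matches that of the actual distances):
|qA|² = 1 + 144 + 0 = 145
|qB|² = 4 + 4 + 121 = 129
|qC|² = 9 + 16 + 49 = 74
|qD|² = 25 + 1 + 0 = 26
|qE|² = 169 + 0 + 1 = 170
|qF|² = 225 + 16 + 121 = 362
|qG|² = 1 + 49 + 9 = 59
|qH|² = 25 + 16 + 1 = 42
|qJ|² = 4 + 144 + 1 = 149
Sorted ascending: D, H, G, C, … — the third-nearest is G.

G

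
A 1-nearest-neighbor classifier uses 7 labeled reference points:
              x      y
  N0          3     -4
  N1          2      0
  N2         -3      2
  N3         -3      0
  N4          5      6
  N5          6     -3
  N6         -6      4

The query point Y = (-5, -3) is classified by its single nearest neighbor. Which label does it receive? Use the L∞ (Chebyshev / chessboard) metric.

d(Y,N0) = max(8, 1) = 8
d(Y,N1) = max(7, 3) = 7
d(Y,N2) = max(2, 5) = 5
d(Y,N3) = max(2, 3) = 3
d(Y,N4) = max(10, 9) = 10
d(Y,N5) = max(11, 0) = 11
d(Y,N6) = max(1, 7) = 7
N3 is nearest.

N3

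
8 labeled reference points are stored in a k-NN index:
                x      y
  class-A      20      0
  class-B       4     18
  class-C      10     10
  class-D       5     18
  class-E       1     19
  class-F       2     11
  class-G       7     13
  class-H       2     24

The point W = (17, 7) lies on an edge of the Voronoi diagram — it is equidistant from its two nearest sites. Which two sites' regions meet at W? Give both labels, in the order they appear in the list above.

class-A and class-C

Squared distances from W to each site:
d²(W, class-A) = (17−20)² + (7−0)² = 9 + 49 = 58
d²(W, class-B) = (17−4)² + (7−18)² = 169 + 121 = 290
d²(W, class-C) = (17−10)² + (7−10)² = 49 + 9 = 58
d²(W, class-D) = (17−5)² + (7−18)² = 144 + 121 = 265
d²(W, class-E) = (17−1)² + (7−19)² = 256 + 144 = 400
d²(W, class-F) = (17−2)² + (7−11)² = 225 + 16 = 241
d²(W, class-G) = (17−7)² + (7−13)² = 100 + 36 = 136
d²(W, class-H) = (17−2)² + (7−24)² = 225 + 289 = 514
W is equidistant from class-A and class-C (both at squared distance 58), and every other site is strictly farther — so W lies on the class-A–class-C Voronoi edge.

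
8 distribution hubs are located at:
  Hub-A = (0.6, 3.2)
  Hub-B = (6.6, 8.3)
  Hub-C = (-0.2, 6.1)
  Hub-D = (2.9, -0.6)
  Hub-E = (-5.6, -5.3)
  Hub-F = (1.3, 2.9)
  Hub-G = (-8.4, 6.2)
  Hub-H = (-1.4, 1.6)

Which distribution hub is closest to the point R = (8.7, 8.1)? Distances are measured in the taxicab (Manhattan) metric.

d(R, Hub-A) = 8.1 + 4.9 = 13
d(R, Hub-B) = 2.1 + 0.2 = 2.3
d(R, Hub-C) = 8.9 + 2 = 10.9
d(R, Hub-D) = 5.8 + 8.7 = 14.5
d(R, Hub-E) = 14.3 + 13.4 = 27.7
d(R, Hub-F) = 7.4 + 5.2 = 12.6
d(R, Hub-G) = 17.1 + 1.9 = 19
d(R, Hub-H) = 10.1 + 6.5 = 16.6
Hub-B is nearest.

Hub-B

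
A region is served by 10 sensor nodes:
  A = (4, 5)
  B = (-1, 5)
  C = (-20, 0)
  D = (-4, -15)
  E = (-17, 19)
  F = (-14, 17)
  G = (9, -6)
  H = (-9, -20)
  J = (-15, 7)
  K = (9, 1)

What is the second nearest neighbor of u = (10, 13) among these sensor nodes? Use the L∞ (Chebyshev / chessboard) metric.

B

d(u,A) = max(6, 8) = 8
d(u,B) = max(11, 8) = 11
d(u,C) = max(30, 13) = 30
d(u,D) = max(14, 28) = 28
d(u,E) = max(27, 6) = 27
d(u,F) = max(24, 4) = 24
d(u,G) = max(1, 19) = 19
d(u,H) = max(19, 33) = 33
d(u,J) = max(25, 6) = 25
d(u,K) = max(1, 12) = 12
Sorted ascending: A, B, K, … — the second-nearest is B.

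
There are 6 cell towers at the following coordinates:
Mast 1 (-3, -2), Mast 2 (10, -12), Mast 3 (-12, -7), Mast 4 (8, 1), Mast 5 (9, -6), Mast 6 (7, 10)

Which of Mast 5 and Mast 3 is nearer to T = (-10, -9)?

Mast 3

Compare squared distances:
d²(T, Mast 5) = (-10−9)² + (-9−(-6))² = 361 + 9 = 370
d²(T, Mast 3) = (-10−(-12))² + (-9−(-7))² = 4 + 4 = 8
370 > 8, so Mast 3 is closer.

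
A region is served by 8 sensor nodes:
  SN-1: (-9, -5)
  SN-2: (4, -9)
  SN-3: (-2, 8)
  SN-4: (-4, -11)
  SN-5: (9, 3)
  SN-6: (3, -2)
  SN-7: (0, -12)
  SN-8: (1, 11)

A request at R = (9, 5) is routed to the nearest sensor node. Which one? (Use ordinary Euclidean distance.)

Squared Euclidean distances:
d²(R, SN-1) = 324 + 100 = 424
d²(R, SN-2) = 25 + 196 = 221
d²(R, SN-3) = 121 + 9 = 130
d²(R, SN-4) = 169 + 256 = 425
d²(R, SN-5) = 0 + 4 = 4
d²(R, SN-6) = 36 + 49 = 85
d²(R, SN-7) = 81 + 289 = 370
d²(R, SN-8) = 64 + 36 = 100
Minimum is at SN-5.

SN-5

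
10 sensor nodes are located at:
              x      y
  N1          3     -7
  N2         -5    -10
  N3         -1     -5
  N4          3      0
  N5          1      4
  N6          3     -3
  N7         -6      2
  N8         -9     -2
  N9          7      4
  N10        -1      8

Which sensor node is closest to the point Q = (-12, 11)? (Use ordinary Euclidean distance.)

Compare squared distances (the ordering matches that of the actual distances):
|QN1|² = (-12−3)² + (11−(-7))² = 225 + 324 = 549
|QN2|² = (-12−(-5))² + (11−(-10))² = 49 + 441 = 490
|QN3|² = (-12−(-1))² + (11−(-5))² = 121 + 256 = 377
|QN4|² = (-12−3)² + (11−0)² = 225 + 121 = 346
|QN5|² = (-12−1)² + (11−4)² = 169 + 49 = 218
|QN6|² = (-12−3)² + (11−(-3))² = 225 + 196 = 421
|QN7|² = (-12−(-6))² + (11−2)² = 36 + 81 = 117
|QN8|² = (-12−(-9))² + (11−(-2))² = 9 + 169 = 178
|QN9|² = (-12−7)² + (11−4)² = 361 + 49 = 410
d²(Q, N10) = (-12−(-1))² + (11−8)² = 121 + 9 = 130
Minimum is at N7.

N7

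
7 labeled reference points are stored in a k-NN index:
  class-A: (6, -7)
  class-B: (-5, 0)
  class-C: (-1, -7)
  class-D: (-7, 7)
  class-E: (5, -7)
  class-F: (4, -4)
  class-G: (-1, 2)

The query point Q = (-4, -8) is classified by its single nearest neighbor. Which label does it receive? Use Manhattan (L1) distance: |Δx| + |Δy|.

d(Q, class-A) = |-4−6| + |-8−(-7)| = 10 + 1 = 11
d(Q, class-B) = |-4−(-5)| + |-8−0| = 1 + 8 = 9
d(Q, class-C) = |-4−(-1)| + |-8−(-7)| = 3 + 1 = 4
d(Q, class-D) = |-4−(-7)| + |-8−7| = 3 + 15 = 18
d(Q, class-E) = |-4−5| + |-8−(-7)| = 9 + 1 = 10
d(Q, class-F) = |-4−4| + |-8−(-4)| = 8 + 4 = 12
d(Q, class-G) = |-4−(-1)| + |-8−2| = 3 + 10 = 13
Minimum is at class-C.

class-C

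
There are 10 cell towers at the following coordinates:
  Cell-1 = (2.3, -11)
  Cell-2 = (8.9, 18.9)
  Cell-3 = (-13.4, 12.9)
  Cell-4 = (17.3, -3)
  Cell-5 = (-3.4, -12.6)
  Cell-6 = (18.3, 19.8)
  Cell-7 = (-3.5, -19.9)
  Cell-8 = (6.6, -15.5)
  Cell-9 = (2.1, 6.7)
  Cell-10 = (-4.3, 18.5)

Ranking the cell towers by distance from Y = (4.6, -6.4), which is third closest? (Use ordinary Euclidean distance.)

Cell-5

Since √ is increasing, it suffices to compare squared distances:
d²(Y, Cell-1) = 5.29 + 21.16 = 26.45
d²(Y, Cell-2) = 18.49 + 640.09 = 658.58
d²(Y, Cell-3) = 324 + 372.49 = 696.49
d²(Y, Cell-4) = 161.29 + 11.56 = 172.85
d²(Y, Cell-5) = 64 + 38.44 = 102.44
d²(Y, Cell-6) = 187.69 + 686.44 = 874.13
d²(Y, Cell-7) = 65.61 + 182.25 = 247.86
d²(Y, Cell-8) = 4 + 82.81 = 86.81
d²(Y, Cell-9) = 6.25 + 171.61 = 177.86
d²(Y, Cell-10) = 79.21 + 620.01 = 699.22
Sorted ascending: Cell-1, Cell-8, Cell-5, Cell-4, … — the third-nearest is Cell-5.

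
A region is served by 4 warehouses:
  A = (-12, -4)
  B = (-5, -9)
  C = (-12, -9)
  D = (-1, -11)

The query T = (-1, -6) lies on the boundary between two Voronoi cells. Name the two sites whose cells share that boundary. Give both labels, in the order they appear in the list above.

B and D

Squared distances from T to each site:
|TA|² = 121 + 4 = 125
|TB|² = 16 + 9 = 25
|TC|² = 121 + 9 = 130
|TD|² = 0 + 25 = 25
T is equidistant from B and D (both at squared distance 25), and every other site is strictly farther — so T lies on the B–D Voronoi edge.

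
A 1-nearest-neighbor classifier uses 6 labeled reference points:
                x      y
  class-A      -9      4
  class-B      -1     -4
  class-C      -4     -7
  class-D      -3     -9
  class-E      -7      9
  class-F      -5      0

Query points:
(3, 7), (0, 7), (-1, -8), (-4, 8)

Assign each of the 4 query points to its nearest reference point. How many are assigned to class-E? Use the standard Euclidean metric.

(3, 7) — d² to each: class-A:153, class-B:137, class-C:245, class-D:292, class-E:104, class-F:113 → nearest is class-E
(0, 7) — d² to each: class-A:90, class-B:122, class-C:212, class-D:265, class-E:53, class-F:74 → nearest is class-E
(-1, -8) — d² to each: class-A:208, class-B:16, class-C:10, class-D:5, class-E:325, class-F:80 → nearest is class-D
(-4, 8) — d² to each: class-A:41, class-B:153, class-C:225, class-D:290, class-E:10, class-F:65 → nearest is class-E
3 of the 4 points have class-E as nearest.

3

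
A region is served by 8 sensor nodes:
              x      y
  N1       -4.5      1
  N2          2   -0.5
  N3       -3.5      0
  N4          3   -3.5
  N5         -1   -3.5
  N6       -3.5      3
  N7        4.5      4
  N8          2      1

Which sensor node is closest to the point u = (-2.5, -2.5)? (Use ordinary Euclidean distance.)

Since √ is increasing, it suffices to compare squared distances:
|uN1|² = (-2.5−(-4.5))² + (-2.5−1)² = 4 + 12.25 = 16.25
|uN2|² = (-2.5−2)² + (-2.5−(-0.5))² = 20.25 + 4 = 24.25
|uN3|² = (-2.5−(-3.5))² + (-2.5−0)² = 1 + 6.25 = 7.25
|uN4|² = (-2.5−3)² + (-2.5−(-3.5))² = 30.25 + 1 = 31.25
|uN5|² = (-2.5−(-1))² + (-2.5−(-3.5))² = 2.25 + 1 = 3.25
|uN6|² = (-2.5−(-3.5))² + (-2.5−3)² = 1 + 30.25 = 31.25
|uN7|² = (-2.5−4.5)² + (-2.5−4)² = 49 + 42.25 = 91.25
|uN8|² = (-2.5−2)² + (-2.5−1)² = 20.25 + 12.25 = 32.5
The smallest is to N5, so u lies in the Voronoi region of N5.

N5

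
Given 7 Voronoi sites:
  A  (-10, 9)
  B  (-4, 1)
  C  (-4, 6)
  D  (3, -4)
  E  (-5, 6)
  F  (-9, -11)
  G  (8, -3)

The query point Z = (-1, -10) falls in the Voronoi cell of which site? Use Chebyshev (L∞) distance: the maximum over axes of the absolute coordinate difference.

D

d(Z,A) = max(9, 19) = 19
d(Z,B) = max(3, 11) = 11
d(Z,C) = max(3, 16) = 16
d(Z,D) = max(4, 6) = 6
d(Z,E) = max(4, 16) = 16
d(Z,F) = max(8, 1) = 8
d(Z,G) = max(9, 7) = 9
The smallest is to D, so Z lies in the Voronoi region of D.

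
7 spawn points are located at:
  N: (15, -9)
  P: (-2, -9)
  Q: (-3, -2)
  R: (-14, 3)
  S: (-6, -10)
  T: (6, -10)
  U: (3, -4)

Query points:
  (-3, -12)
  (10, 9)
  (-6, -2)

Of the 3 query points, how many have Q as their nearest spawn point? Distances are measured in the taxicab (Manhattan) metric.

1

(-3, -12) — d to each: N:21, P:4, Q:10, R:26, S:5, T:11, U:14 → nearest is P
(10, 9) — d to each: N:23, P:30, Q:24, R:30, S:35, T:23, U:20 → nearest is U
(-6, -2) — d to each: N:28, P:11, Q:3, R:13, S:8, T:20, U:11 → nearest is Q
1 of the 3 points has Q as nearest.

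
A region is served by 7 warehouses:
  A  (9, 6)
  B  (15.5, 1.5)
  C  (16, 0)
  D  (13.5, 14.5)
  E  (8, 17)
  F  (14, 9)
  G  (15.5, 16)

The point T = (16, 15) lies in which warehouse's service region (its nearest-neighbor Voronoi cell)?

G

Since √ is increasing, it suffices to compare squared distances:
|TA|² = 49 + 81 = 130
|TB|² = 0.25 + 182.25 = 182.5
|TC|² = 0 + 225 = 225
|TD|² = 6.25 + 0.25 = 6.5
|TE|² = 64 + 4 = 68
|TF|² = 4 + 36 = 40
|TG|² = 0.25 + 1 = 1.25
Minimum is at G.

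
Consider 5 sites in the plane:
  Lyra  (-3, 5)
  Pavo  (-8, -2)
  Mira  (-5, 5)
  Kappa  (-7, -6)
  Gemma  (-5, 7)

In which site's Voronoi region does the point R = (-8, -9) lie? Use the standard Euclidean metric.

Kappa

Squared Euclidean distances:
d²(R, Lyra) = (-8−(-3))² + (-9−5)² = 25 + 196 = 221
d²(R, Pavo) = (-8−(-8))² + (-9−(-2))² = 0 + 49 = 49
d²(R, Mira) = (-8−(-5))² + (-9−5)² = 9 + 196 = 205
d²(R, Kappa) = (-8−(-7))² + (-9−(-6))² = 1 + 9 = 10
d²(R, Gemma) = (-8−(-5))² + (-9−7)² = 9 + 256 = 265
Kappa is nearest.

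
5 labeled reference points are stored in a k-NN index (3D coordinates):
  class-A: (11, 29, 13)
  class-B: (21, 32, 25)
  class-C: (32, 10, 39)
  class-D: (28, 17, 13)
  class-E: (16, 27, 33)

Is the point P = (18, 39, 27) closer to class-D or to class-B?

Compare squared distances:
d²(P, class-D) = (18−28)² + (39−17)² + (27−13)² = 100 + 484 + 196 = 780
d²(P, class-B) = (18−21)² + (39−32)² + (27−25)² = 9 + 49 + 4 = 62
780 > 62, so class-B is closer.

class-B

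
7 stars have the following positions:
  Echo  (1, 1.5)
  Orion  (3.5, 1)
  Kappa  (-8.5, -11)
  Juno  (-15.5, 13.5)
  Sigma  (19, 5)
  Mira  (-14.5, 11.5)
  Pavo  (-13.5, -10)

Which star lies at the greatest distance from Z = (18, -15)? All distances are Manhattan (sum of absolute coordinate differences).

Juno

d(Z, Echo) = |18−1| + |-15−1.5| = 17 + 16.5 = 33.5
d(Z, Orion) = |18−3.5| + |-15−1| = 14.5 + 16 = 30.5
d(Z, Kappa) = |18−(-8.5)| + |-15−(-11)| = 26.5 + 4 = 30.5
d(Z, Juno) = |18−(-15.5)| + |-15−13.5| = 33.5 + 28.5 = 62
d(Z, Sigma) = |18−19| + |-15−5| = 1 + 20 = 21
d(Z, Mira) = |18−(-14.5)| + |-15−11.5| = 32.5 + 26.5 = 59
d(Z, Pavo) = |18−(-13.5)| + |-15−(-10)| = 31.5 + 5 = 36.5
The largest is to Juno.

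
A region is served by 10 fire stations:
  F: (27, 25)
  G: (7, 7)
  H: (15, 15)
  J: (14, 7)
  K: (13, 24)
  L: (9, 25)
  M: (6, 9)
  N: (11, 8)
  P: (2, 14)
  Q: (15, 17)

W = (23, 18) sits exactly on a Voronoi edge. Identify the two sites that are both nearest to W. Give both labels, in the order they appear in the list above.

F and Q

Squared distances from W to each site:
|WF|² = (23−27)² + (18−25)² = 16 + 49 = 65
|WG|² = (23−7)² + (18−7)² = 256 + 121 = 377
|WH|² = (23−15)² + (18−15)² = 64 + 9 = 73
|WJ|² = (23−14)² + (18−7)² = 81 + 121 = 202
|WK|² = (23−13)² + (18−24)² = 100 + 36 = 136
|WL|² = (23−9)² + (18−25)² = 196 + 49 = 245
|WM|² = (23−6)² + (18−9)² = 289 + 81 = 370
|WN|² = (23−11)² + (18−8)² = 144 + 100 = 244
|WP|² = (23−2)² + (18−14)² = 441 + 16 = 457
|WQ|² = (23−15)² + (18−17)² = 64 + 1 = 65
W is equidistant from F and Q (both at squared distance 65), and every other site is strictly farther — so W lies on the F–Q Voronoi edge.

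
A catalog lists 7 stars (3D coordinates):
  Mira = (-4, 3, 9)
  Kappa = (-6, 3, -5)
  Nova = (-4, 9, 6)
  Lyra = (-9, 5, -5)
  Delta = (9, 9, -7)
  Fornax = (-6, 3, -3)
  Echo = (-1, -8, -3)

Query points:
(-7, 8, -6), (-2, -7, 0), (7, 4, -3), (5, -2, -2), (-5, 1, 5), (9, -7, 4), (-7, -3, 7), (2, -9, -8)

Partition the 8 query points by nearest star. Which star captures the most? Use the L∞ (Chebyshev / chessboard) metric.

Echo

(-7, 8, -6) — d to each: Mira:15, Kappa:5, Nova:12, Lyra:3, Delta:16, Fornax:5, Echo:16 → nearest is Lyra
(-2, -7, 0) — d to each: Mira:10, Kappa:10, Nova:16, Lyra:12, Delta:16, Fornax:10, Echo:3 → nearest is Echo
(7, 4, -3) — d to each: Mira:12, Kappa:13, Nova:11, Lyra:16, Delta:5, Fornax:13, Echo:12 → nearest is Delta
(5, -2, -2) — d to each: Mira:11, Kappa:11, Nova:11, Lyra:14, Delta:11, Fornax:11, Echo:6 → nearest is Echo
(-5, 1, 5) — d to each: Mira:4, Kappa:10, Nova:8, Lyra:10, Delta:14, Fornax:8, Echo:9 → nearest is Mira
(9, -7, 4) — d to each: Mira:13, Kappa:15, Nova:16, Lyra:18, Delta:16, Fornax:15, Echo:10 → nearest is Echo
(-7, -3, 7) — d to each: Mira:6, Kappa:12, Nova:12, Lyra:12, Delta:16, Fornax:10, Echo:10 → nearest is Mira
(2, -9, -8) — d to each: Mira:17, Kappa:12, Nova:18, Lyra:14, Delta:18, Fornax:12, Echo:5 → nearest is Echo
Tally — Mira:2, Lyra:1, Delta:1, Echo:4. Echo captures the most (4).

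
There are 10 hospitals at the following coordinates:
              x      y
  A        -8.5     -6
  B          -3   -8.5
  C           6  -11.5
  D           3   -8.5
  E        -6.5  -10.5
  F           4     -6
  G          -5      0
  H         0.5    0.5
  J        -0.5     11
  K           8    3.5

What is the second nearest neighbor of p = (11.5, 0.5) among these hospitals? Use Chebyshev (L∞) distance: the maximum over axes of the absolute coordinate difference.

d(p,A) = max(20, 6.5) = 20
d(p,B) = max(14.5, 9) = 14.5
d(p,C) = max(5.5, 12) = 12
d(p,D) = max(8.5, 9) = 9
d(p,E) = max(18, 11) = 18
d(p,F) = max(7.5, 6.5) = 7.5
d(p,G) = max(16.5, 0.5) = 16.5
d(p,H) = max(11, 0) = 11
d(p,J) = max(12, 10.5) = 12
d(p,K) = max(3.5, 3) = 3.5
Sorted ascending: K, F, D, … — the second-nearest is F.

F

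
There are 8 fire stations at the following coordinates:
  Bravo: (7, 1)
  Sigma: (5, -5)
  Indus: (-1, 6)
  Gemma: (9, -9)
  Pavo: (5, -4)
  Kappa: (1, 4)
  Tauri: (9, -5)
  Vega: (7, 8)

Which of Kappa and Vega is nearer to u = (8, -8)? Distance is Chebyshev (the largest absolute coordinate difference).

d(u, Kappa) = max(7, 12) = 12
d(u, Vega) = max(1, 16) = 16
12 < 16, so Kappa is closer.

Kappa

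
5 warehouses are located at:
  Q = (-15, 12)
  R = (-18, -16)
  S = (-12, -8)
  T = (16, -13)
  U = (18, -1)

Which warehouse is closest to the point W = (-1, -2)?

S

Compare squared distances (the ordering matches that of the actual distances):
|WQ|² = (-1−(-15))² + (-2−12)² = 196 + 196 = 392
|WR|² = (-1−(-18))² + (-2−(-16))² = 289 + 196 = 485
|WS|² = (-1−(-12))² + (-2−(-8))² = 121 + 36 = 157
|WT|² = (-1−16)² + (-2−(-13))² = 289 + 121 = 410
|WU|² = (-1−18)² + (-2−(-1))² = 361 + 1 = 362
The smallest is to S, so W lies in the Voronoi region of S.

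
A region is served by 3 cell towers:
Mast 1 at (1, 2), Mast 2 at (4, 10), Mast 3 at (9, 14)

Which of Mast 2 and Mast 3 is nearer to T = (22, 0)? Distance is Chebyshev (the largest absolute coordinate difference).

Mast 3

d(T, Mast 2) = max(18, 10) = 18
d(T, Mast 3) = max(13, 14) = 14
18 > 14, so Mast 3 is closer.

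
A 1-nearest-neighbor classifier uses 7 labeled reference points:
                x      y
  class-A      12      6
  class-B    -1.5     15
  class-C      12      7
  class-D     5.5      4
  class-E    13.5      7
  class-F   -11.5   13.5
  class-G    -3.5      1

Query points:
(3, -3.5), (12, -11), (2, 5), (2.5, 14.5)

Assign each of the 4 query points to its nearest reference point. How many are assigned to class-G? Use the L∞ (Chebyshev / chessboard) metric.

1

(3, -3.5) — d to each: class-A:9.5, class-B:18.5, class-C:10.5, class-D:7.5, class-E:10.5, class-F:17, class-G:6.5 → nearest is class-G
(12, -11) — d to each: class-A:17, class-B:26, class-C:18, class-D:15, class-E:18, class-F:24.5, class-G:15.5 → nearest is class-D
(2, 5) — d to each: class-A:10, class-B:10, class-C:10, class-D:3.5, class-E:11.5, class-F:13.5, class-G:5.5 → nearest is class-D
(2.5, 14.5) — d to each: class-A:9.5, class-B:4, class-C:9.5, class-D:10.5, class-E:11, class-F:14, class-G:13.5 → nearest is class-B
1 of the 4 points has class-G as nearest.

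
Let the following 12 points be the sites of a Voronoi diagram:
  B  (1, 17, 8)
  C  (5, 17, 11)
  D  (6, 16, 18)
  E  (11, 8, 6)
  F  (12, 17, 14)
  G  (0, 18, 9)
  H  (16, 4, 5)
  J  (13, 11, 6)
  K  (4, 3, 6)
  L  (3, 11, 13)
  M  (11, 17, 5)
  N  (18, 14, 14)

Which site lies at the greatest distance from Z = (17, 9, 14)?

G

Squared Euclidean distances:
|ZB|² = 256 + 64 + 36 = 356
|ZC|² = 144 + 64 + 9 = 217
|ZD|² = 121 + 49 + 16 = 186
|ZE|² = 36 + 1 + 64 = 101
|ZF|² = 25 + 64 + 0 = 89
|ZG|² = 289 + 81 + 25 = 395
|ZH|² = 1 + 25 + 81 = 107
|ZJ|² = 16 + 4 + 64 = 84
|ZK|² = 169 + 36 + 64 = 269
|ZL|² = 196 + 4 + 1 = 201
|ZM|² = 36 + 64 + 81 = 181
|ZN|² = 1 + 25 + 0 = 26
The largest is to G.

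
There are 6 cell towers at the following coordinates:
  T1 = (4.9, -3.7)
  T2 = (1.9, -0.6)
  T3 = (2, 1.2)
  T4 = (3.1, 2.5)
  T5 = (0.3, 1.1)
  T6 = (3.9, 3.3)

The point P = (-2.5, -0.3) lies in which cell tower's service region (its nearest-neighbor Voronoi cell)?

Squared Euclidean distances:
|PT1|² = 54.76 + 11.56 = 66.32
|PT2|² = 19.36 + 0.09 = 19.45
|PT3|² = 20.25 + 2.25 = 22.5
|PT4|² = 31.36 + 7.84 = 39.2
|PT5|² = 7.84 + 1.96 = 9.8
|PT6|² = 40.96 + 12.96 = 53.92
Minimum is at T5.

T5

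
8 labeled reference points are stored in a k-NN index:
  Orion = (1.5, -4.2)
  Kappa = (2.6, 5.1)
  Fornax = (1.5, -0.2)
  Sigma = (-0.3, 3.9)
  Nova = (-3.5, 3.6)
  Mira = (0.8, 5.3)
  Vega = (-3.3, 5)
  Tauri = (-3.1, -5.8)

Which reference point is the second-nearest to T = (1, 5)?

Since √ is increasing, it suffices to compare squared distances:
d²(T, Orion) = 0.25 + 84.64 = 84.89
d²(T, Kappa) = 2.56 + 0.01 = 2.57
d²(T, Fornax) = 0.25 + 27.04 = 27.29
d²(T, Sigma) = 1.69 + 1.21 = 2.9
d²(T, Nova) = 20.25 + 1.96 = 22.21
d²(T, Mira) = 0.04 + 0.09 = 0.13
d²(T, Vega) = 18.49 + 0 = 18.49
d²(T, Tauri) = 16.81 + 116.64 = 133.45
Sorted ascending: Mira, Kappa, Sigma, … — the second-nearest is Kappa.

Kappa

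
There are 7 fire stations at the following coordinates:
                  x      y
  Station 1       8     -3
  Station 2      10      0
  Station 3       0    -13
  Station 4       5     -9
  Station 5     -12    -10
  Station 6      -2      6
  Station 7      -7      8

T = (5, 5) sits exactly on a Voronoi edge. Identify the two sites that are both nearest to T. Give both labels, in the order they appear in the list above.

Squared distances from T to each site:
d²(T, Station 1) = (5−8)² + (5−(-3))² = 9 + 64 = 73
d²(T, Station 2) = (5−10)² + (5−0)² = 25 + 25 = 50
d²(T, Station 3) = (5−0)² + (5−(-13))² = 25 + 324 = 349
d²(T, Station 4) = (5−5)² + (5−(-9))² = 0 + 196 = 196
d²(T, Station 5) = (5−(-12))² + (5−(-10))² = 289 + 225 = 514
d²(T, Station 6) = (5−(-2))² + (5−6)² = 49 + 1 = 50
d²(T, Station 7) = (5−(-7))² + (5−8)² = 144 + 9 = 153
T is equidistant from Station 2 and Station 6 (both at squared distance 50), and every other site is strictly farther — so T lies on the Station 2–Station 6 Voronoi edge.

Station 2 and Station 6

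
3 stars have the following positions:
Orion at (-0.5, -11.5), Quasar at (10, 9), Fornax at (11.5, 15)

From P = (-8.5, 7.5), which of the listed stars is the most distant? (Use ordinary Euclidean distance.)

Fornax

Compare squared distances (the ordering matches that of the actual distances):
d²(P, Orion) = (-8.5−(-0.5))² + (7.5−(-11.5))² = 64 + 361 = 425
d²(P, Quasar) = (-8.5−10)² + (7.5−9)² = 342.25 + 2.25 = 344.5
d²(P, Fornax) = (-8.5−11.5)² + (7.5−15)² = 400 + 56.25 = 456.25
The largest is to Fornax.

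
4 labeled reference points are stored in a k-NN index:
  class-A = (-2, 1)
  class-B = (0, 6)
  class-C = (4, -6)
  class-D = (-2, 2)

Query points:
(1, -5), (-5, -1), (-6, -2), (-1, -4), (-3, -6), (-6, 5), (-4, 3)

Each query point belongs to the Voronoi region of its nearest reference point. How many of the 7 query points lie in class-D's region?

2

(1, -5) — d² to each: class-A:45, class-B:122, class-C:10, class-D:58 → nearest is class-C
(-5, -1) — d² to each: class-A:13, class-B:74, class-C:106, class-D:18 → nearest is class-A
(-6, -2) — d² to each: class-A:25, class-B:100, class-C:116, class-D:32 → nearest is class-A
(-1, -4) — d² to each: class-A:26, class-B:101, class-C:29, class-D:37 → nearest is class-A
(-3, -6) — d² to each: class-A:50, class-B:153, class-C:49, class-D:65 → nearest is class-C
(-6, 5) — d² to each: class-A:32, class-B:37, class-C:221, class-D:25 → nearest is class-D
(-4, 3) — d² to each: class-A:8, class-B:25, class-C:145, class-D:5 → nearest is class-D
2 of the 7 points have class-D as nearest.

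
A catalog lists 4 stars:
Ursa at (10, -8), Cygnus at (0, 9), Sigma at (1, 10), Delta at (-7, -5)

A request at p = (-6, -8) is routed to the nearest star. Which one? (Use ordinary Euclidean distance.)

Squared Euclidean distances:
d²(p, Ursa) = (-6−10)² + (-8−(-8))² = 256 + 0 = 256
d²(p, Cygnus) = (-6−0)² + (-8−9)² = 36 + 289 = 325
d²(p, Sigma) = (-6−1)² + (-8−10)² = 49 + 324 = 373
d²(p, Delta) = (-6−(-7))² + (-8−(-5))² = 1 + 9 = 10
Delta is nearest.

Delta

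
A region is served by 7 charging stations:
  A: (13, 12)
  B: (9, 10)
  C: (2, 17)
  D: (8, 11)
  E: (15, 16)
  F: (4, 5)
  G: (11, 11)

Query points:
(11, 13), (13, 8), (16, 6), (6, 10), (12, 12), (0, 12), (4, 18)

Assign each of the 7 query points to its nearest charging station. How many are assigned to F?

(11, 13) — d² to each: A:5, B:13, C:97, D:13, E:25, F:113, G:4 → nearest is G
(13, 8) — d² to each: A:16, B:20, C:202, D:34, E:68, F:90, G:13 → nearest is G
(16, 6) — d² to each: A:45, B:65, C:317, D:89, E:101, F:145, G:50 → nearest is A
(6, 10) — d² to each: A:53, B:9, C:65, D:5, E:117, F:29, G:26 → nearest is D
(12, 12) — d² to each: A:1, B:13, C:125, D:17, E:25, F:113, G:2 → nearest is A
(0, 12) — d² to each: A:169, B:85, C:29, D:65, E:241, F:65, G:122 → nearest is C
(4, 18) — d² to each: A:117, B:89, C:5, D:65, E:125, F:169, G:98 → nearest is C
0 of the 7 points have F as nearest.

0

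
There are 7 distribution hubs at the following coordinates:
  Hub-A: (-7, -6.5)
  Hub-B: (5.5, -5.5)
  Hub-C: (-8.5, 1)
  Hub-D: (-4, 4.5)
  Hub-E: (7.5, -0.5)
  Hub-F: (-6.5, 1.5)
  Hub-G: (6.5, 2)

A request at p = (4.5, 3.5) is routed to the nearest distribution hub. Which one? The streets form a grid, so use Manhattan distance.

Hub-G

d(p, Hub-A) = 11.5 + 10 = 21.5
d(p, Hub-B) = 1 + 9 = 10
d(p, Hub-C) = 13 + 2.5 = 15.5
d(p, Hub-D) = 8.5 + 1 = 9.5
d(p, Hub-E) = 3 + 4 = 7
d(p, Hub-F) = 11 + 2 = 13
d(p, Hub-G) = 2 + 1.5 = 3.5
Minimum is at Hub-G.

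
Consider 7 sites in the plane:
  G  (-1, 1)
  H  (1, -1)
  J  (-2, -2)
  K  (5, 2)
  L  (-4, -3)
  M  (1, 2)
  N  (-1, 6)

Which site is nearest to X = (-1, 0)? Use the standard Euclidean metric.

Compare squared distances (the ordering matches that of the actual distances):
|XG|² = (-1−(-1))² + (0−1)² = 0 + 1 = 1
|XH|² = (-1−1)² + (0−(-1))² = 4 + 1 = 5
|XJ|² = (-1−(-2))² + (0−(-2))² = 1 + 4 = 5
|XK|² = (-1−5)² + (0−2)² = 36 + 4 = 40
|XL|² = (-1−(-4))² + (0−(-3))² = 9 + 9 = 18
|XM|² = (-1−1)² + (0−2)² = 4 + 4 = 8
|XN|² = (-1−(-1))² + (0−6)² = 0 + 36 = 36
G is nearest.

G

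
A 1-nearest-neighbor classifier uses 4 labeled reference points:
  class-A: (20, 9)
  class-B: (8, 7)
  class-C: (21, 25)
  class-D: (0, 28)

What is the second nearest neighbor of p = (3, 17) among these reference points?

class-D

Since √ is increasing, it suffices to compare squared distances:
d²(p, class-A) = (3−20)² + (17−9)² = 289 + 64 = 353
d²(p, class-B) = (3−8)² + (17−7)² = 25 + 100 = 125
d²(p, class-C) = (3−21)² + (17−25)² = 324 + 64 = 388
d²(p, class-D) = (3−0)² + (17−28)² = 9 + 121 = 130
Sorted ascending: class-B, class-D, class-A, … — the second-nearest is class-D.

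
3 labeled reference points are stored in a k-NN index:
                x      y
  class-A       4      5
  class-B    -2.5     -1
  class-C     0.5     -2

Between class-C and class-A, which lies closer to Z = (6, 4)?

class-A

Compare squared distances:
d²(Z, class-C) = (6−0.5)² + (4−(-2))² = 30.25 + 36 = 66.25
d²(Z, class-A) = (6−4)² + (4−5)² = 4 + 1 = 5
66.25 > 5, so class-A is closer.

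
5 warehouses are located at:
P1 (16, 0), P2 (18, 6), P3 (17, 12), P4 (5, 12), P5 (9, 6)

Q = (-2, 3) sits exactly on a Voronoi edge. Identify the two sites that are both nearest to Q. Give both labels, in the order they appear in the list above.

P4 and P5

Squared distances from Q to each site:
|QP1|² = 324 + 9 = 333
|QP2|² = 400 + 9 = 409
|QP3|² = 361 + 81 = 442
|QP4|² = 49 + 81 = 130
|QP5|² = 121 + 9 = 130
Q is equidistant from P4 and P5 (both at squared distance 130), and every other site is strictly farther — so Q lies on the P4–P5 Voronoi edge.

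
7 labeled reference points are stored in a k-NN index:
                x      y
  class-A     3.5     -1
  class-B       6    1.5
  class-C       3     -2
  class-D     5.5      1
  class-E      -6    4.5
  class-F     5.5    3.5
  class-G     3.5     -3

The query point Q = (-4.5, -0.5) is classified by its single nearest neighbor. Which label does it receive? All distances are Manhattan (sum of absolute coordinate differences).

d(Q, class-A) = 8 + 0.5 = 8.5
d(Q, class-B) = 10.5 + 2 = 12.5
d(Q, class-C) = 7.5 + 1.5 = 9
d(Q, class-D) = 10 + 1.5 = 11.5
d(Q, class-E) = 1.5 + 5 = 6.5
d(Q, class-F) = 10 + 4 = 14
d(Q, class-G) = 8 + 2.5 = 10.5
The smallest is to class-E, so Q lies in the Voronoi region of class-E.

class-E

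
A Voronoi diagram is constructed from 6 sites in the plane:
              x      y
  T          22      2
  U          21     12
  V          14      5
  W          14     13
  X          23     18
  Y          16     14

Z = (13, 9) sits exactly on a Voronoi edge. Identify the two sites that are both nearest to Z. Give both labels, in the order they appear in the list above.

Squared distances from Z to each site:
|ZT|² = (13−22)² + (9−2)² = 81 + 49 = 130
|ZU|² = (13−21)² + (9−12)² = 64 + 9 = 73
|ZV|² = (13−14)² + (9−5)² = 1 + 16 = 17
|ZW|² = (13−14)² + (9−13)² = 1 + 16 = 17
|ZX|² = (13−23)² + (9−18)² = 100 + 81 = 181
|ZY|² = (13−16)² + (9−14)² = 9 + 25 = 34
Z is equidistant from V and W (both at squared distance 17), and every other site is strictly farther — so Z lies on the V–W Voronoi edge.

V and W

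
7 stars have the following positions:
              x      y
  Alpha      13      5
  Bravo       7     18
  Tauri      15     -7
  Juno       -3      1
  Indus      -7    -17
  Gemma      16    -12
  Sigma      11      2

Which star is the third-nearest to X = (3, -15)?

Squared Euclidean distances:
d²(X, Alpha) = (3−13)² + (-15−5)² = 100 + 400 = 500
d²(X, Bravo) = (3−7)² + (-15−18)² = 16 + 1089 = 1105
d²(X, Tauri) = (3−15)² + (-15−(-7))² = 144 + 64 = 208
d²(X, Juno) = (3−(-3))² + (-15−1)² = 36 + 256 = 292
d²(X, Indus) = (3−(-7))² + (-15−(-17))² = 100 + 4 = 104
d²(X, Gemma) = (3−16)² + (-15−(-12))² = 169 + 9 = 178
d²(X, Sigma) = (3−11)² + (-15−2)² = 64 + 289 = 353
Sorted ascending: Indus, Gemma, Tauri, Juno, … — the third-nearest is Tauri.

Tauri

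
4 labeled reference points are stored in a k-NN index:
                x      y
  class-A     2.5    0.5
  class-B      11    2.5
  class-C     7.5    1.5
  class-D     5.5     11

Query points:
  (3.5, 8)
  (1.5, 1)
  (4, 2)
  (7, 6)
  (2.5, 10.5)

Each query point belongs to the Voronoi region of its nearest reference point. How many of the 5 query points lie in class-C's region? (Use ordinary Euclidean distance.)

1

(3.5, 8) — d² to each: class-A:57.25, class-B:86.5, class-C:58.25, class-D:13 → nearest is class-D
(1.5, 1) — d² to each: class-A:1.25, class-B:92.5, class-C:36.25, class-D:116 → nearest is class-A
(4, 2) — d² to each: class-A:4.5, class-B:49.25, class-C:12.5, class-D:83.25 → nearest is class-A
(7, 6) — d² to each: class-A:50.5, class-B:28.25, class-C:20.5, class-D:27.25 → nearest is class-C
(2.5, 10.5) — d² to each: class-A:100, class-B:136.25, class-C:106, class-D:9.25 → nearest is class-D
1 of the 5 points has class-C as nearest.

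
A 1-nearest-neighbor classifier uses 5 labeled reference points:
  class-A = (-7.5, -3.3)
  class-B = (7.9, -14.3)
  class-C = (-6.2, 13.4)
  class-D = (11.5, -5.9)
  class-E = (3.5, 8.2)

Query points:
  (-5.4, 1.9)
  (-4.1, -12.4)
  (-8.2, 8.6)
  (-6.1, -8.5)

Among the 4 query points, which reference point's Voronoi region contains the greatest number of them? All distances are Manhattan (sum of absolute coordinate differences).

(-5.4, 1.9) — d to each: class-A:7.3, class-B:29.5, class-C:12.3, class-D:24.7, class-E:15.2 → nearest is class-A
(-4.1, -12.4) — d to each: class-A:12.5, class-B:13.9, class-C:27.9, class-D:22.1, class-E:28.2 → nearest is class-A
(-8.2, 8.6) — d to each: class-A:12.6, class-B:39, class-C:6.8, class-D:34.2, class-E:12.1 → nearest is class-C
(-6.1, -8.5) — d to each: class-A:6.6, class-B:19.8, class-C:22, class-D:20.2, class-E:26.3 → nearest is class-A
Tally — class-A:3, class-C:1. class-A captures the most (3).

class-A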